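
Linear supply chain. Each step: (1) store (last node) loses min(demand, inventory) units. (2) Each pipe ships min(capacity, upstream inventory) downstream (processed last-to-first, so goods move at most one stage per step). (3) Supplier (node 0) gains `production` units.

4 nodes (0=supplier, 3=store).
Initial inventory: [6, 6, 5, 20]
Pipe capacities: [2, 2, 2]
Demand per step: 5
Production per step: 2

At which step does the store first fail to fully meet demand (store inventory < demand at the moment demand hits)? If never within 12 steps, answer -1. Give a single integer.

Step 1: demand=5,sold=5 ship[2->3]=2 ship[1->2]=2 ship[0->1]=2 prod=2 -> [6 6 5 17]
Step 2: demand=5,sold=5 ship[2->3]=2 ship[1->2]=2 ship[0->1]=2 prod=2 -> [6 6 5 14]
Step 3: demand=5,sold=5 ship[2->3]=2 ship[1->2]=2 ship[0->1]=2 prod=2 -> [6 6 5 11]
Step 4: demand=5,sold=5 ship[2->3]=2 ship[1->2]=2 ship[0->1]=2 prod=2 -> [6 6 5 8]
Step 5: demand=5,sold=5 ship[2->3]=2 ship[1->2]=2 ship[0->1]=2 prod=2 -> [6 6 5 5]
Step 6: demand=5,sold=5 ship[2->3]=2 ship[1->2]=2 ship[0->1]=2 prod=2 -> [6 6 5 2]
Step 7: demand=5,sold=2 ship[2->3]=2 ship[1->2]=2 ship[0->1]=2 prod=2 -> [6 6 5 2]
Step 8: demand=5,sold=2 ship[2->3]=2 ship[1->2]=2 ship[0->1]=2 prod=2 -> [6 6 5 2]
Step 9: demand=5,sold=2 ship[2->3]=2 ship[1->2]=2 ship[0->1]=2 prod=2 -> [6 6 5 2]
Step 10: demand=5,sold=2 ship[2->3]=2 ship[1->2]=2 ship[0->1]=2 prod=2 -> [6 6 5 2]
Step 11: demand=5,sold=2 ship[2->3]=2 ship[1->2]=2 ship[0->1]=2 prod=2 -> [6 6 5 2]
Step 12: demand=5,sold=2 ship[2->3]=2 ship[1->2]=2 ship[0->1]=2 prod=2 -> [6 6 5 2]
First stockout at step 7

7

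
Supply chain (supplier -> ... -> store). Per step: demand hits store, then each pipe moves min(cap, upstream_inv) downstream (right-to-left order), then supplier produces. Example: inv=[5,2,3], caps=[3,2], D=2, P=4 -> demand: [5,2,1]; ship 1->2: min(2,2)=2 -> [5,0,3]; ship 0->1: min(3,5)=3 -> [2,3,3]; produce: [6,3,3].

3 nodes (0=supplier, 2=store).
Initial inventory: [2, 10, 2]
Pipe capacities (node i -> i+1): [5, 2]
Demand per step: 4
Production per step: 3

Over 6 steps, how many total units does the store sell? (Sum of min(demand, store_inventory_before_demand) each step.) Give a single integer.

Step 1: sold=2 (running total=2) -> [3 10 2]
Step 2: sold=2 (running total=4) -> [3 11 2]
Step 3: sold=2 (running total=6) -> [3 12 2]
Step 4: sold=2 (running total=8) -> [3 13 2]
Step 5: sold=2 (running total=10) -> [3 14 2]
Step 6: sold=2 (running total=12) -> [3 15 2]

Answer: 12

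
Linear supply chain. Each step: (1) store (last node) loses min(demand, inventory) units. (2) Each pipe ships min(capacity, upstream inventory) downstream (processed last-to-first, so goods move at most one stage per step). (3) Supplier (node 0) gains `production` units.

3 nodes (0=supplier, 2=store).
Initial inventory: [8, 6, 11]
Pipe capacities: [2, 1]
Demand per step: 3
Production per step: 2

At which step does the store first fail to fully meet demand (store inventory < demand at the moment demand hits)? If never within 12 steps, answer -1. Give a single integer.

Step 1: demand=3,sold=3 ship[1->2]=1 ship[0->1]=2 prod=2 -> [8 7 9]
Step 2: demand=3,sold=3 ship[1->2]=1 ship[0->1]=2 prod=2 -> [8 8 7]
Step 3: demand=3,sold=3 ship[1->2]=1 ship[0->1]=2 prod=2 -> [8 9 5]
Step 4: demand=3,sold=3 ship[1->2]=1 ship[0->1]=2 prod=2 -> [8 10 3]
Step 5: demand=3,sold=3 ship[1->2]=1 ship[0->1]=2 prod=2 -> [8 11 1]
Step 6: demand=3,sold=1 ship[1->2]=1 ship[0->1]=2 prod=2 -> [8 12 1]
Step 7: demand=3,sold=1 ship[1->2]=1 ship[0->1]=2 prod=2 -> [8 13 1]
Step 8: demand=3,sold=1 ship[1->2]=1 ship[0->1]=2 prod=2 -> [8 14 1]
Step 9: demand=3,sold=1 ship[1->2]=1 ship[0->1]=2 prod=2 -> [8 15 1]
Step 10: demand=3,sold=1 ship[1->2]=1 ship[0->1]=2 prod=2 -> [8 16 1]
Step 11: demand=3,sold=1 ship[1->2]=1 ship[0->1]=2 prod=2 -> [8 17 1]
Step 12: demand=3,sold=1 ship[1->2]=1 ship[0->1]=2 prod=2 -> [8 18 1]
First stockout at step 6

6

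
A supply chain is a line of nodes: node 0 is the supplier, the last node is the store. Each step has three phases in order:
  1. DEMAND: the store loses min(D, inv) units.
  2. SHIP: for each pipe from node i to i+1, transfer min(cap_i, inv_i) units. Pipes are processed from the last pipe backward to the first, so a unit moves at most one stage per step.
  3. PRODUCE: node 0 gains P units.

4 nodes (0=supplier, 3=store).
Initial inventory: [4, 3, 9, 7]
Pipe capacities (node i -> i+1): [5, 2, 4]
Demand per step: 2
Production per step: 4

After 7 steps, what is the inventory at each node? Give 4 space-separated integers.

Step 1: demand=2,sold=2 ship[2->3]=4 ship[1->2]=2 ship[0->1]=4 prod=4 -> inv=[4 5 7 9]
Step 2: demand=2,sold=2 ship[2->3]=4 ship[1->2]=2 ship[0->1]=4 prod=4 -> inv=[4 7 5 11]
Step 3: demand=2,sold=2 ship[2->3]=4 ship[1->2]=2 ship[0->1]=4 prod=4 -> inv=[4 9 3 13]
Step 4: demand=2,sold=2 ship[2->3]=3 ship[1->2]=2 ship[0->1]=4 prod=4 -> inv=[4 11 2 14]
Step 5: demand=2,sold=2 ship[2->3]=2 ship[1->2]=2 ship[0->1]=4 prod=4 -> inv=[4 13 2 14]
Step 6: demand=2,sold=2 ship[2->3]=2 ship[1->2]=2 ship[0->1]=4 prod=4 -> inv=[4 15 2 14]
Step 7: demand=2,sold=2 ship[2->3]=2 ship[1->2]=2 ship[0->1]=4 prod=4 -> inv=[4 17 2 14]

4 17 2 14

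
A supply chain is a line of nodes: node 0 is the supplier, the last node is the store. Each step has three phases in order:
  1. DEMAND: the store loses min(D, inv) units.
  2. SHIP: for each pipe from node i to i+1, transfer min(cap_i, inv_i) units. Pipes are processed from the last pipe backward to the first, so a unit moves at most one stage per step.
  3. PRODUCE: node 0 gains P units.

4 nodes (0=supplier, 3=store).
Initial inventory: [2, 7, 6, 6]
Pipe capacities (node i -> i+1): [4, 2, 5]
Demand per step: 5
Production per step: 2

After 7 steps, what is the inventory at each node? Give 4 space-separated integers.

Step 1: demand=5,sold=5 ship[2->3]=5 ship[1->2]=2 ship[0->1]=2 prod=2 -> inv=[2 7 3 6]
Step 2: demand=5,sold=5 ship[2->3]=3 ship[1->2]=2 ship[0->1]=2 prod=2 -> inv=[2 7 2 4]
Step 3: demand=5,sold=4 ship[2->3]=2 ship[1->2]=2 ship[0->1]=2 prod=2 -> inv=[2 7 2 2]
Step 4: demand=5,sold=2 ship[2->3]=2 ship[1->2]=2 ship[0->1]=2 prod=2 -> inv=[2 7 2 2]
Step 5: demand=5,sold=2 ship[2->3]=2 ship[1->2]=2 ship[0->1]=2 prod=2 -> inv=[2 7 2 2]
Step 6: demand=5,sold=2 ship[2->3]=2 ship[1->2]=2 ship[0->1]=2 prod=2 -> inv=[2 7 2 2]
Step 7: demand=5,sold=2 ship[2->3]=2 ship[1->2]=2 ship[0->1]=2 prod=2 -> inv=[2 7 2 2]

2 7 2 2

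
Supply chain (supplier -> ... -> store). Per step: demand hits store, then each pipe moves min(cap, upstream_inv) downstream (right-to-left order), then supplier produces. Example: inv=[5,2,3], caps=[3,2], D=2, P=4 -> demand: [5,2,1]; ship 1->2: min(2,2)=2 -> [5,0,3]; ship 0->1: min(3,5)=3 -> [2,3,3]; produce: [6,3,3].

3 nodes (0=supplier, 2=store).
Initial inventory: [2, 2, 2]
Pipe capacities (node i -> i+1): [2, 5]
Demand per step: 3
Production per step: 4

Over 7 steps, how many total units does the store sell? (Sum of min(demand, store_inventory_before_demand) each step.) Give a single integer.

Answer: 14

Derivation:
Step 1: sold=2 (running total=2) -> [4 2 2]
Step 2: sold=2 (running total=4) -> [6 2 2]
Step 3: sold=2 (running total=6) -> [8 2 2]
Step 4: sold=2 (running total=8) -> [10 2 2]
Step 5: sold=2 (running total=10) -> [12 2 2]
Step 6: sold=2 (running total=12) -> [14 2 2]
Step 7: sold=2 (running total=14) -> [16 2 2]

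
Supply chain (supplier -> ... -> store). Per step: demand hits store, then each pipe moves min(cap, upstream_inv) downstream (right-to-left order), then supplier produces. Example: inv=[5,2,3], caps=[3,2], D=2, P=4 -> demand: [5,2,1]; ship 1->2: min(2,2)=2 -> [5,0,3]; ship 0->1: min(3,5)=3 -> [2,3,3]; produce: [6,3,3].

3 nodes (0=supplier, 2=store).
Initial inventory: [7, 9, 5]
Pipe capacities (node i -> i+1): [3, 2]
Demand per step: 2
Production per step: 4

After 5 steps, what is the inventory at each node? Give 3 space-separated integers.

Step 1: demand=2,sold=2 ship[1->2]=2 ship[0->1]=3 prod=4 -> inv=[8 10 5]
Step 2: demand=2,sold=2 ship[1->2]=2 ship[0->1]=3 prod=4 -> inv=[9 11 5]
Step 3: demand=2,sold=2 ship[1->2]=2 ship[0->1]=3 prod=4 -> inv=[10 12 5]
Step 4: demand=2,sold=2 ship[1->2]=2 ship[0->1]=3 prod=4 -> inv=[11 13 5]
Step 5: demand=2,sold=2 ship[1->2]=2 ship[0->1]=3 prod=4 -> inv=[12 14 5]

12 14 5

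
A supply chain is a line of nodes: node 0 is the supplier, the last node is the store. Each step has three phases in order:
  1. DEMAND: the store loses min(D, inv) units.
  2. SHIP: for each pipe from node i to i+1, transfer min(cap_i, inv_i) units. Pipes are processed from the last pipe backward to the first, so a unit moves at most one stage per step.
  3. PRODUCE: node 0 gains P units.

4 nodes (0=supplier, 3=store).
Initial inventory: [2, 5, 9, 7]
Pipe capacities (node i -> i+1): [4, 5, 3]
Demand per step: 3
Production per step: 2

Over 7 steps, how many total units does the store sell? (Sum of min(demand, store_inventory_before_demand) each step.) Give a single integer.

Step 1: sold=3 (running total=3) -> [2 2 11 7]
Step 2: sold=3 (running total=6) -> [2 2 10 7]
Step 3: sold=3 (running total=9) -> [2 2 9 7]
Step 4: sold=3 (running total=12) -> [2 2 8 7]
Step 5: sold=3 (running total=15) -> [2 2 7 7]
Step 6: sold=3 (running total=18) -> [2 2 6 7]
Step 7: sold=3 (running total=21) -> [2 2 5 7]

Answer: 21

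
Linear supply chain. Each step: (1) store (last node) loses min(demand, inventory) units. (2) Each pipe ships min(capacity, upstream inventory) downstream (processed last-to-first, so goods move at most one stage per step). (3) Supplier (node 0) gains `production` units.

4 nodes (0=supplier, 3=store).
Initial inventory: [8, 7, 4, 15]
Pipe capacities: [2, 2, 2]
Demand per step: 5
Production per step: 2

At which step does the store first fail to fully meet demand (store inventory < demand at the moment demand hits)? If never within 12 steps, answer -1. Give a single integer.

Step 1: demand=5,sold=5 ship[2->3]=2 ship[1->2]=2 ship[0->1]=2 prod=2 -> [8 7 4 12]
Step 2: demand=5,sold=5 ship[2->3]=2 ship[1->2]=2 ship[0->1]=2 prod=2 -> [8 7 4 9]
Step 3: demand=5,sold=5 ship[2->3]=2 ship[1->2]=2 ship[0->1]=2 prod=2 -> [8 7 4 6]
Step 4: demand=5,sold=5 ship[2->3]=2 ship[1->2]=2 ship[0->1]=2 prod=2 -> [8 7 4 3]
Step 5: demand=5,sold=3 ship[2->3]=2 ship[1->2]=2 ship[0->1]=2 prod=2 -> [8 7 4 2]
Step 6: demand=5,sold=2 ship[2->3]=2 ship[1->2]=2 ship[0->1]=2 prod=2 -> [8 7 4 2]
Step 7: demand=5,sold=2 ship[2->3]=2 ship[1->2]=2 ship[0->1]=2 prod=2 -> [8 7 4 2]
Step 8: demand=5,sold=2 ship[2->3]=2 ship[1->2]=2 ship[0->1]=2 prod=2 -> [8 7 4 2]
Step 9: demand=5,sold=2 ship[2->3]=2 ship[1->2]=2 ship[0->1]=2 prod=2 -> [8 7 4 2]
Step 10: demand=5,sold=2 ship[2->3]=2 ship[1->2]=2 ship[0->1]=2 prod=2 -> [8 7 4 2]
Step 11: demand=5,sold=2 ship[2->3]=2 ship[1->2]=2 ship[0->1]=2 prod=2 -> [8 7 4 2]
Step 12: demand=5,sold=2 ship[2->3]=2 ship[1->2]=2 ship[0->1]=2 prod=2 -> [8 7 4 2]
First stockout at step 5

5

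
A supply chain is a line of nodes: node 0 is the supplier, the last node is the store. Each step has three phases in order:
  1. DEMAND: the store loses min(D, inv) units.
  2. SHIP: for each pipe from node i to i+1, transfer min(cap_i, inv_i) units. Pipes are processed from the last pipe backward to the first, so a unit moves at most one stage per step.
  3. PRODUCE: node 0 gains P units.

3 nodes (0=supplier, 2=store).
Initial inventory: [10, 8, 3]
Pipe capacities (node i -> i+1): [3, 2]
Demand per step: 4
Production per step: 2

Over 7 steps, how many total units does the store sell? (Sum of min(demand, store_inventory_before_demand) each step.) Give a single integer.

Answer: 15

Derivation:
Step 1: sold=3 (running total=3) -> [9 9 2]
Step 2: sold=2 (running total=5) -> [8 10 2]
Step 3: sold=2 (running total=7) -> [7 11 2]
Step 4: sold=2 (running total=9) -> [6 12 2]
Step 5: sold=2 (running total=11) -> [5 13 2]
Step 6: sold=2 (running total=13) -> [4 14 2]
Step 7: sold=2 (running total=15) -> [3 15 2]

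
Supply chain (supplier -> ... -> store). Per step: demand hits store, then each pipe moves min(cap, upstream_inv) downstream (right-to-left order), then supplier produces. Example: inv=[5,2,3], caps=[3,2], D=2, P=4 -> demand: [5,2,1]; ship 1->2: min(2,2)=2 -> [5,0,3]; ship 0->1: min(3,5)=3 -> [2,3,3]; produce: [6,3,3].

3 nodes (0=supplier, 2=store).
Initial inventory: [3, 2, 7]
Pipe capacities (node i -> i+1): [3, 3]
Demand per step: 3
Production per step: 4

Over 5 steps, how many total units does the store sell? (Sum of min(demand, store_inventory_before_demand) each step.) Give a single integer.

Step 1: sold=3 (running total=3) -> [4 3 6]
Step 2: sold=3 (running total=6) -> [5 3 6]
Step 3: sold=3 (running total=9) -> [6 3 6]
Step 4: sold=3 (running total=12) -> [7 3 6]
Step 5: sold=3 (running total=15) -> [8 3 6]

Answer: 15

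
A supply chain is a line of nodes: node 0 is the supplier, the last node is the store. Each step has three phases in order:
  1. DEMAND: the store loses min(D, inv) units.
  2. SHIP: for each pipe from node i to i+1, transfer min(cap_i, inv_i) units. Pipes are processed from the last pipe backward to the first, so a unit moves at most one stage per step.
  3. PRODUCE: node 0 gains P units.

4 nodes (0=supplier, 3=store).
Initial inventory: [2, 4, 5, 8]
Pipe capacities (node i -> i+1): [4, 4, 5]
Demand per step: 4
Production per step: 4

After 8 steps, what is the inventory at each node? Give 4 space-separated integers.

Step 1: demand=4,sold=4 ship[2->3]=5 ship[1->2]=4 ship[0->1]=2 prod=4 -> inv=[4 2 4 9]
Step 2: demand=4,sold=4 ship[2->3]=4 ship[1->2]=2 ship[0->1]=4 prod=4 -> inv=[4 4 2 9]
Step 3: demand=4,sold=4 ship[2->3]=2 ship[1->2]=4 ship[0->1]=4 prod=4 -> inv=[4 4 4 7]
Step 4: demand=4,sold=4 ship[2->3]=4 ship[1->2]=4 ship[0->1]=4 prod=4 -> inv=[4 4 4 7]
Step 5: demand=4,sold=4 ship[2->3]=4 ship[1->2]=4 ship[0->1]=4 prod=4 -> inv=[4 4 4 7]
Step 6: demand=4,sold=4 ship[2->3]=4 ship[1->2]=4 ship[0->1]=4 prod=4 -> inv=[4 4 4 7]
Step 7: demand=4,sold=4 ship[2->3]=4 ship[1->2]=4 ship[0->1]=4 prod=4 -> inv=[4 4 4 7]
Step 8: demand=4,sold=4 ship[2->3]=4 ship[1->2]=4 ship[0->1]=4 prod=4 -> inv=[4 4 4 7]

4 4 4 7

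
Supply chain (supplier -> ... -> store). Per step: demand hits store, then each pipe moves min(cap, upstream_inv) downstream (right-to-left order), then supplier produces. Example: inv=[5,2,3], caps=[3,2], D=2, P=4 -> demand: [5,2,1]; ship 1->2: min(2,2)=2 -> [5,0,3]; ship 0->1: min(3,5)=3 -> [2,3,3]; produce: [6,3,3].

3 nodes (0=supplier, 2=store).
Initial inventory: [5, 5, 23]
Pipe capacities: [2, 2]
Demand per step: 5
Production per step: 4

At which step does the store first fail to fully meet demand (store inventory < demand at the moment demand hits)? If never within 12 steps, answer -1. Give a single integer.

Step 1: demand=5,sold=5 ship[1->2]=2 ship[0->1]=2 prod=4 -> [7 5 20]
Step 2: demand=5,sold=5 ship[1->2]=2 ship[0->1]=2 prod=4 -> [9 5 17]
Step 3: demand=5,sold=5 ship[1->2]=2 ship[0->1]=2 prod=4 -> [11 5 14]
Step 4: demand=5,sold=5 ship[1->2]=2 ship[0->1]=2 prod=4 -> [13 5 11]
Step 5: demand=5,sold=5 ship[1->2]=2 ship[0->1]=2 prod=4 -> [15 5 8]
Step 6: demand=5,sold=5 ship[1->2]=2 ship[0->1]=2 prod=4 -> [17 5 5]
Step 7: demand=5,sold=5 ship[1->2]=2 ship[0->1]=2 prod=4 -> [19 5 2]
Step 8: demand=5,sold=2 ship[1->2]=2 ship[0->1]=2 prod=4 -> [21 5 2]
Step 9: demand=5,sold=2 ship[1->2]=2 ship[0->1]=2 prod=4 -> [23 5 2]
Step 10: demand=5,sold=2 ship[1->2]=2 ship[0->1]=2 prod=4 -> [25 5 2]
Step 11: demand=5,sold=2 ship[1->2]=2 ship[0->1]=2 prod=4 -> [27 5 2]
Step 12: demand=5,sold=2 ship[1->2]=2 ship[0->1]=2 prod=4 -> [29 5 2]
First stockout at step 8

8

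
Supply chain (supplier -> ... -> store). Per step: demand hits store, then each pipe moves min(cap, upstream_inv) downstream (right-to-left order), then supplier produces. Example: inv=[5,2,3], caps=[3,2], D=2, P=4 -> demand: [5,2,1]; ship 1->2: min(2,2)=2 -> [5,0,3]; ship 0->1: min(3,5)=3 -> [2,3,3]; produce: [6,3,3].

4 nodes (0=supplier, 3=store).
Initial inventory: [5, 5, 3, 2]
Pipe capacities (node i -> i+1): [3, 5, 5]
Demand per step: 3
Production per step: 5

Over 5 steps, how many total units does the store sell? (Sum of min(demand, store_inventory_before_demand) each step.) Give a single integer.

Answer: 14

Derivation:
Step 1: sold=2 (running total=2) -> [7 3 5 3]
Step 2: sold=3 (running total=5) -> [9 3 3 5]
Step 3: sold=3 (running total=8) -> [11 3 3 5]
Step 4: sold=3 (running total=11) -> [13 3 3 5]
Step 5: sold=3 (running total=14) -> [15 3 3 5]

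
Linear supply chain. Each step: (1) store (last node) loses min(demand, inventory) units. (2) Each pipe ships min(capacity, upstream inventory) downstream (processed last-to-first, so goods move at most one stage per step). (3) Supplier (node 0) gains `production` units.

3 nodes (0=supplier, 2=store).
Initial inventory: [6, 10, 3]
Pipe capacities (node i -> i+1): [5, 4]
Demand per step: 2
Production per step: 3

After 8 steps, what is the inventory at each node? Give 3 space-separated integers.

Step 1: demand=2,sold=2 ship[1->2]=4 ship[0->1]=5 prod=3 -> inv=[4 11 5]
Step 2: demand=2,sold=2 ship[1->2]=4 ship[0->1]=4 prod=3 -> inv=[3 11 7]
Step 3: demand=2,sold=2 ship[1->2]=4 ship[0->1]=3 prod=3 -> inv=[3 10 9]
Step 4: demand=2,sold=2 ship[1->2]=4 ship[0->1]=3 prod=3 -> inv=[3 9 11]
Step 5: demand=2,sold=2 ship[1->2]=4 ship[0->1]=3 prod=3 -> inv=[3 8 13]
Step 6: demand=2,sold=2 ship[1->2]=4 ship[0->1]=3 prod=3 -> inv=[3 7 15]
Step 7: demand=2,sold=2 ship[1->2]=4 ship[0->1]=3 prod=3 -> inv=[3 6 17]
Step 8: demand=2,sold=2 ship[1->2]=4 ship[0->1]=3 prod=3 -> inv=[3 5 19]

3 5 19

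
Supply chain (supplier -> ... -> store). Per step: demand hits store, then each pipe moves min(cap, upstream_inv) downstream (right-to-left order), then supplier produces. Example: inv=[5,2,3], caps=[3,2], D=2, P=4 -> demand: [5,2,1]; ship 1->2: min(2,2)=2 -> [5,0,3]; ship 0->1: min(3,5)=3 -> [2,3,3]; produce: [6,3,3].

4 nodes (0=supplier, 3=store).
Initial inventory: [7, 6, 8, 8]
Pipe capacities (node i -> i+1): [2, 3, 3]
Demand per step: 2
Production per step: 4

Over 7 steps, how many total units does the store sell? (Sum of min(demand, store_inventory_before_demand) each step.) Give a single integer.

Step 1: sold=2 (running total=2) -> [9 5 8 9]
Step 2: sold=2 (running total=4) -> [11 4 8 10]
Step 3: sold=2 (running total=6) -> [13 3 8 11]
Step 4: sold=2 (running total=8) -> [15 2 8 12]
Step 5: sold=2 (running total=10) -> [17 2 7 13]
Step 6: sold=2 (running total=12) -> [19 2 6 14]
Step 7: sold=2 (running total=14) -> [21 2 5 15]

Answer: 14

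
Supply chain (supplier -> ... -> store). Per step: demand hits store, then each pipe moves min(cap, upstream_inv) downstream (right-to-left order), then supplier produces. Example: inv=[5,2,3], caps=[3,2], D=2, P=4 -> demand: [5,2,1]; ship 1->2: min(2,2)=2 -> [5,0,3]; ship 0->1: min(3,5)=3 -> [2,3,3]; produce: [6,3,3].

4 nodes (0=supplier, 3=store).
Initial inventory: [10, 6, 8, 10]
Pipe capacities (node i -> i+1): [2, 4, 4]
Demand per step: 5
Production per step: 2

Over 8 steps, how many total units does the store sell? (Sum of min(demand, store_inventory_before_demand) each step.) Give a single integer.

Answer: 34

Derivation:
Step 1: sold=5 (running total=5) -> [10 4 8 9]
Step 2: sold=5 (running total=10) -> [10 2 8 8]
Step 3: sold=5 (running total=15) -> [10 2 6 7]
Step 4: sold=5 (running total=20) -> [10 2 4 6]
Step 5: sold=5 (running total=25) -> [10 2 2 5]
Step 6: sold=5 (running total=30) -> [10 2 2 2]
Step 7: sold=2 (running total=32) -> [10 2 2 2]
Step 8: sold=2 (running total=34) -> [10 2 2 2]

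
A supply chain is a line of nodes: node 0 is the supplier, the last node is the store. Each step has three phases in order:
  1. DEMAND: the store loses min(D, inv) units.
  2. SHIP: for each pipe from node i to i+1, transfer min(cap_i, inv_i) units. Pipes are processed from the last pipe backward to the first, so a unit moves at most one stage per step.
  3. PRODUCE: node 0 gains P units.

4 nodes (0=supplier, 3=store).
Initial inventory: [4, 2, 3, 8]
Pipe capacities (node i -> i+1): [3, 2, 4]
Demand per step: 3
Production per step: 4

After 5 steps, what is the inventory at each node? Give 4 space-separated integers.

Step 1: demand=3,sold=3 ship[2->3]=3 ship[1->2]=2 ship[0->1]=3 prod=4 -> inv=[5 3 2 8]
Step 2: demand=3,sold=3 ship[2->3]=2 ship[1->2]=2 ship[0->1]=3 prod=4 -> inv=[6 4 2 7]
Step 3: demand=3,sold=3 ship[2->3]=2 ship[1->2]=2 ship[0->1]=3 prod=4 -> inv=[7 5 2 6]
Step 4: demand=3,sold=3 ship[2->3]=2 ship[1->2]=2 ship[0->1]=3 prod=4 -> inv=[8 6 2 5]
Step 5: demand=3,sold=3 ship[2->3]=2 ship[1->2]=2 ship[0->1]=3 prod=4 -> inv=[9 7 2 4]

9 7 2 4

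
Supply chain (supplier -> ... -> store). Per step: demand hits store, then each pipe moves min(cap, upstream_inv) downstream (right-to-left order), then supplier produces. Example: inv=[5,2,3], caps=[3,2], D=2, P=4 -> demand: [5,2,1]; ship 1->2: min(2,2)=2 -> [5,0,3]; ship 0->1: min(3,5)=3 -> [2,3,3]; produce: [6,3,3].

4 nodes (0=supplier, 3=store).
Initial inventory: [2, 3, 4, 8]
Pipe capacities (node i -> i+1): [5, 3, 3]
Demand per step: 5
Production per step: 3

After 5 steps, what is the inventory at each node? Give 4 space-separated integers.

Step 1: demand=5,sold=5 ship[2->3]=3 ship[1->2]=3 ship[0->1]=2 prod=3 -> inv=[3 2 4 6]
Step 2: demand=5,sold=5 ship[2->3]=3 ship[1->2]=2 ship[0->1]=3 prod=3 -> inv=[3 3 3 4]
Step 3: demand=5,sold=4 ship[2->3]=3 ship[1->2]=3 ship[0->1]=3 prod=3 -> inv=[3 3 3 3]
Step 4: demand=5,sold=3 ship[2->3]=3 ship[1->2]=3 ship[0->1]=3 prod=3 -> inv=[3 3 3 3]
Step 5: demand=5,sold=3 ship[2->3]=3 ship[1->2]=3 ship[0->1]=3 prod=3 -> inv=[3 3 3 3]

3 3 3 3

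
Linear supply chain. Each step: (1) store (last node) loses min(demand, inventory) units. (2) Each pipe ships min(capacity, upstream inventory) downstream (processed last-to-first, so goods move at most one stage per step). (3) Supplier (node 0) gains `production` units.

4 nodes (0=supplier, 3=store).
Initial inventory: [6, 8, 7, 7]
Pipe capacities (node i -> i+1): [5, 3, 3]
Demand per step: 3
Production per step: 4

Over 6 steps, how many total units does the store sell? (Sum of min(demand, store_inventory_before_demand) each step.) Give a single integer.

Step 1: sold=3 (running total=3) -> [5 10 7 7]
Step 2: sold=3 (running total=6) -> [4 12 7 7]
Step 3: sold=3 (running total=9) -> [4 13 7 7]
Step 4: sold=3 (running total=12) -> [4 14 7 7]
Step 5: sold=3 (running total=15) -> [4 15 7 7]
Step 6: sold=3 (running total=18) -> [4 16 7 7]

Answer: 18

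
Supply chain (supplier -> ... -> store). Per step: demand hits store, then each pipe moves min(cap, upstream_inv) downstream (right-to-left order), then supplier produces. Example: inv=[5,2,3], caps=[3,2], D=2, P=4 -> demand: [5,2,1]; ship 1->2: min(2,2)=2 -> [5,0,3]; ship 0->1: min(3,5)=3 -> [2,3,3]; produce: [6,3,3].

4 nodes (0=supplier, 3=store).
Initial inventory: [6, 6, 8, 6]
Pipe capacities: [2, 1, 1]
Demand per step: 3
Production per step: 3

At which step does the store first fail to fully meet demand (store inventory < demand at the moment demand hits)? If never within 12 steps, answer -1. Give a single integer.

Step 1: demand=3,sold=3 ship[2->3]=1 ship[1->2]=1 ship[0->1]=2 prod=3 -> [7 7 8 4]
Step 2: demand=3,sold=3 ship[2->3]=1 ship[1->2]=1 ship[0->1]=2 prod=3 -> [8 8 8 2]
Step 3: demand=3,sold=2 ship[2->3]=1 ship[1->2]=1 ship[0->1]=2 prod=3 -> [9 9 8 1]
Step 4: demand=3,sold=1 ship[2->3]=1 ship[1->2]=1 ship[0->1]=2 prod=3 -> [10 10 8 1]
Step 5: demand=3,sold=1 ship[2->3]=1 ship[1->2]=1 ship[0->1]=2 prod=3 -> [11 11 8 1]
Step 6: demand=3,sold=1 ship[2->3]=1 ship[1->2]=1 ship[0->1]=2 prod=3 -> [12 12 8 1]
Step 7: demand=3,sold=1 ship[2->3]=1 ship[1->2]=1 ship[0->1]=2 prod=3 -> [13 13 8 1]
Step 8: demand=3,sold=1 ship[2->3]=1 ship[1->2]=1 ship[0->1]=2 prod=3 -> [14 14 8 1]
Step 9: demand=3,sold=1 ship[2->3]=1 ship[1->2]=1 ship[0->1]=2 prod=3 -> [15 15 8 1]
Step 10: demand=3,sold=1 ship[2->3]=1 ship[1->2]=1 ship[0->1]=2 prod=3 -> [16 16 8 1]
Step 11: demand=3,sold=1 ship[2->3]=1 ship[1->2]=1 ship[0->1]=2 prod=3 -> [17 17 8 1]
Step 12: demand=3,sold=1 ship[2->3]=1 ship[1->2]=1 ship[0->1]=2 prod=3 -> [18 18 8 1]
First stockout at step 3

3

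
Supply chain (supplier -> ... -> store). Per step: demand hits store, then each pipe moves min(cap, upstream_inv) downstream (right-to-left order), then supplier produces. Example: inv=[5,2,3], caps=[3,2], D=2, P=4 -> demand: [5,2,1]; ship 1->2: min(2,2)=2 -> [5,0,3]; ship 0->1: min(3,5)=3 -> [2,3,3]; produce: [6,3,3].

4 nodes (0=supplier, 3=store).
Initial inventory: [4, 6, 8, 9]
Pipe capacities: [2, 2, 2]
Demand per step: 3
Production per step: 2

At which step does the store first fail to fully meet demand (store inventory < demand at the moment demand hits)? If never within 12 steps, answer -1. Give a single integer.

Step 1: demand=3,sold=3 ship[2->3]=2 ship[1->2]=2 ship[0->1]=2 prod=2 -> [4 6 8 8]
Step 2: demand=3,sold=3 ship[2->3]=2 ship[1->2]=2 ship[0->1]=2 prod=2 -> [4 6 8 7]
Step 3: demand=3,sold=3 ship[2->3]=2 ship[1->2]=2 ship[0->1]=2 prod=2 -> [4 6 8 6]
Step 4: demand=3,sold=3 ship[2->3]=2 ship[1->2]=2 ship[0->1]=2 prod=2 -> [4 6 8 5]
Step 5: demand=3,sold=3 ship[2->3]=2 ship[1->2]=2 ship[0->1]=2 prod=2 -> [4 6 8 4]
Step 6: demand=3,sold=3 ship[2->3]=2 ship[1->2]=2 ship[0->1]=2 prod=2 -> [4 6 8 3]
Step 7: demand=3,sold=3 ship[2->3]=2 ship[1->2]=2 ship[0->1]=2 prod=2 -> [4 6 8 2]
Step 8: demand=3,sold=2 ship[2->3]=2 ship[1->2]=2 ship[0->1]=2 prod=2 -> [4 6 8 2]
Step 9: demand=3,sold=2 ship[2->3]=2 ship[1->2]=2 ship[0->1]=2 prod=2 -> [4 6 8 2]
Step 10: demand=3,sold=2 ship[2->3]=2 ship[1->2]=2 ship[0->1]=2 prod=2 -> [4 6 8 2]
Step 11: demand=3,sold=2 ship[2->3]=2 ship[1->2]=2 ship[0->1]=2 prod=2 -> [4 6 8 2]
Step 12: demand=3,sold=2 ship[2->3]=2 ship[1->2]=2 ship[0->1]=2 prod=2 -> [4 6 8 2]
First stockout at step 8

8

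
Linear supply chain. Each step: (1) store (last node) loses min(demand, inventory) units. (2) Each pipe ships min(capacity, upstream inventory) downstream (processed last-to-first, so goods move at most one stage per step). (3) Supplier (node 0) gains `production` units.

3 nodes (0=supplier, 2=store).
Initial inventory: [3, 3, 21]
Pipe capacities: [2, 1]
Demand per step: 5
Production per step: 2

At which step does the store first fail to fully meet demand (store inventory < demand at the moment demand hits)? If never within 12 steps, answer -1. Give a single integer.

Step 1: demand=5,sold=5 ship[1->2]=1 ship[0->1]=2 prod=2 -> [3 4 17]
Step 2: demand=5,sold=5 ship[1->2]=1 ship[0->1]=2 prod=2 -> [3 5 13]
Step 3: demand=5,sold=5 ship[1->2]=1 ship[0->1]=2 prod=2 -> [3 6 9]
Step 4: demand=5,sold=5 ship[1->2]=1 ship[0->1]=2 prod=2 -> [3 7 5]
Step 5: demand=5,sold=5 ship[1->2]=1 ship[0->1]=2 prod=2 -> [3 8 1]
Step 6: demand=5,sold=1 ship[1->2]=1 ship[0->1]=2 prod=2 -> [3 9 1]
Step 7: demand=5,sold=1 ship[1->2]=1 ship[0->1]=2 prod=2 -> [3 10 1]
Step 8: demand=5,sold=1 ship[1->2]=1 ship[0->1]=2 prod=2 -> [3 11 1]
Step 9: demand=5,sold=1 ship[1->2]=1 ship[0->1]=2 prod=2 -> [3 12 1]
Step 10: demand=5,sold=1 ship[1->2]=1 ship[0->1]=2 prod=2 -> [3 13 1]
Step 11: demand=5,sold=1 ship[1->2]=1 ship[0->1]=2 prod=2 -> [3 14 1]
Step 12: demand=5,sold=1 ship[1->2]=1 ship[0->1]=2 prod=2 -> [3 15 1]
First stockout at step 6

6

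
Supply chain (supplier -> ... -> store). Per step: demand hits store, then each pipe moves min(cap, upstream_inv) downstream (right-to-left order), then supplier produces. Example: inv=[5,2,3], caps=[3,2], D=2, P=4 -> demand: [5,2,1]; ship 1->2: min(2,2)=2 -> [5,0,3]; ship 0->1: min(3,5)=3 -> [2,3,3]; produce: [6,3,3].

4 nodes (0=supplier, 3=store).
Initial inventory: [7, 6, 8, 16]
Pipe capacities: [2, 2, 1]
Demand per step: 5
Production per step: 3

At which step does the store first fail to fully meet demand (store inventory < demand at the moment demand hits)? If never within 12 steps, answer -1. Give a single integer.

Step 1: demand=5,sold=5 ship[2->3]=1 ship[1->2]=2 ship[0->1]=2 prod=3 -> [8 6 9 12]
Step 2: demand=5,sold=5 ship[2->3]=1 ship[1->2]=2 ship[0->1]=2 prod=3 -> [9 6 10 8]
Step 3: demand=5,sold=5 ship[2->3]=1 ship[1->2]=2 ship[0->1]=2 prod=3 -> [10 6 11 4]
Step 4: demand=5,sold=4 ship[2->3]=1 ship[1->2]=2 ship[0->1]=2 prod=3 -> [11 6 12 1]
Step 5: demand=5,sold=1 ship[2->3]=1 ship[1->2]=2 ship[0->1]=2 prod=3 -> [12 6 13 1]
Step 6: demand=5,sold=1 ship[2->3]=1 ship[1->2]=2 ship[0->1]=2 prod=3 -> [13 6 14 1]
Step 7: demand=5,sold=1 ship[2->3]=1 ship[1->2]=2 ship[0->1]=2 prod=3 -> [14 6 15 1]
Step 8: demand=5,sold=1 ship[2->3]=1 ship[1->2]=2 ship[0->1]=2 prod=3 -> [15 6 16 1]
Step 9: demand=5,sold=1 ship[2->3]=1 ship[1->2]=2 ship[0->1]=2 prod=3 -> [16 6 17 1]
Step 10: demand=5,sold=1 ship[2->3]=1 ship[1->2]=2 ship[0->1]=2 prod=3 -> [17 6 18 1]
Step 11: demand=5,sold=1 ship[2->3]=1 ship[1->2]=2 ship[0->1]=2 prod=3 -> [18 6 19 1]
Step 12: demand=5,sold=1 ship[2->3]=1 ship[1->2]=2 ship[0->1]=2 prod=3 -> [19 6 20 1]
First stockout at step 4

4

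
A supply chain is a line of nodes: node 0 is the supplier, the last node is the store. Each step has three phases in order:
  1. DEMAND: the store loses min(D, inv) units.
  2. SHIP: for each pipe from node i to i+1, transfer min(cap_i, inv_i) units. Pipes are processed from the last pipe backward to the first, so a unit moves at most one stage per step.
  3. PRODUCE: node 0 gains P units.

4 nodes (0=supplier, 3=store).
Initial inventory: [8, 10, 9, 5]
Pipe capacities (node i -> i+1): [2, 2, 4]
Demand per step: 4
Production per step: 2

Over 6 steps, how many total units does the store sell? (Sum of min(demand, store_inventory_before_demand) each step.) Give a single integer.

Answer: 22

Derivation:
Step 1: sold=4 (running total=4) -> [8 10 7 5]
Step 2: sold=4 (running total=8) -> [8 10 5 5]
Step 3: sold=4 (running total=12) -> [8 10 3 5]
Step 4: sold=4 (running total=16) -> [8 10 2 4]
Step 5: sold=4 (running total=20) -> [8 10 2 2]
Step 6: sold=2 (running total=22) -> [8 10 2 2]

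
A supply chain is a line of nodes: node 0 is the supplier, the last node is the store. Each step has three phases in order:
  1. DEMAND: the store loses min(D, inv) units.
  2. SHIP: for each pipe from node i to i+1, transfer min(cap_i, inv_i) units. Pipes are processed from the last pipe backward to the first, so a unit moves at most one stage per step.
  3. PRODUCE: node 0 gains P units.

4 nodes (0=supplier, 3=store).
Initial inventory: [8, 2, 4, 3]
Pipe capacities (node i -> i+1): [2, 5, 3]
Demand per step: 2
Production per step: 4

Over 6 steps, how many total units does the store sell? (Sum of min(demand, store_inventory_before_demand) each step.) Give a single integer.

Answer: 12

Derivation:
Step 1: sold=2 (running total=2) -> [10 2 3 4]
Step 2: sold=2 (running total=4) -> [12 2 2 5]
Step 3: sold=2 (running total=6) -> [14 2 2 5]
Step 4: sold=2 (running total=8) -> [16 2 2 5]
Step 5: sold=2 (running total=10) -> [18 2 2 5]
Step 6: sold=2 (running total=12) -> [20 2 2 5]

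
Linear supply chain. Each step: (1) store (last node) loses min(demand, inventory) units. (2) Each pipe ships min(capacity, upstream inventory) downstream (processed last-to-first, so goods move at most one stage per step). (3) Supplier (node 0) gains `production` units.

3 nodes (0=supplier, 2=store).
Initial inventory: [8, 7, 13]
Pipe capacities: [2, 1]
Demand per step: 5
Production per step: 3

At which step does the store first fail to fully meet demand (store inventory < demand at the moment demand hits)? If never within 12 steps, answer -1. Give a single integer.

Step 1: demand=5,sold=5 ship[1->2]=1 ship[0->1]=2 prod=3 -> [9 8 9]
Step 2: demand=5,sold=5 ship[1->2]=1 ship[0->1]=2 prod=3 -> [10 9 5]
Step 3: demand=5,sold=5 ship[1->2]=1 ship[0->1]=2 prod=3 -> [11 10 1]
Step 4: demand=5,sold=1 ship[1->2]=1 ship[0->1]=2 prod=3 -> [12 11 1]
Step 5: demand=5,sold=1 ship[1->2]=1 ship[0->1]=2 prod=3 -> [13 12 1]
Step 6: demand=5,sold=1 ship[1->2]=1 ship[0->1]=2 prod=3 -> [14 13 1]
Step 7: demand=5,sold=1 ship[1->2]=1 ship[0->1]=2 prod=3 -> [15 14 1]
Step 8: demand=5,sold=1 ship[1->2]=1 ship[0->1]=2 prod=3 -> [16 15 1]
Step 9: demand=5,sold=1 ship[1->2]=1 ship[0->1]=2 prod=3 -> [17 16 1]
Step 10: demand=5,sold=1 ship[1->2]=1 ship[0->1]=2 prod=3 -> [18 17 1]
Step 11: demand=5,sold=1 ship[1->2]=1 ship[0->1]=2 prod=3 -> [19 18 1]
Step 12: demand=5,sold=1 ship[1->2]=1 ship[0->1]=2 prod=3 -> [20 19 1]
First stockout at step 4

4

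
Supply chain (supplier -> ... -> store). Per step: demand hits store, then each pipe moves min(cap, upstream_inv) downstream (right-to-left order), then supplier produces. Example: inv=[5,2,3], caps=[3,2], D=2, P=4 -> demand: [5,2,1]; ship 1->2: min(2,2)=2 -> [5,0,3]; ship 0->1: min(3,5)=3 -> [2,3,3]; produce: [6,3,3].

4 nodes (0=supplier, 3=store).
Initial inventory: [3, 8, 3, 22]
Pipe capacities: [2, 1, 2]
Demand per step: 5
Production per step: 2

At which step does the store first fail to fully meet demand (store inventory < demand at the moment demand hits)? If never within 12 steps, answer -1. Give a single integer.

Step 1: demand=5,sold=5 ship[2->3]=2 ship[1->2]=1 ship[0->1]=2 prod=2 -> [3 9 2 19]
Step 2: demand=5,sold=5 ship[2->3]=2 ship[1->2]=1 ship[0->1]=2 prod=2 -> [3 10 1 16]
Step 3: demand=5,sold=5 ship[2->3]=1 ship[1->2]=1 ship[0->1]=2 prod=2 -> [3 11 1 12]
Step 4: demand=5,sold=5 ship[2->3]=1 ship[1->2]=1 ship[0->1]=2 prod=2 -> [3 12 1 8]
Step 5: demand=5,sold=5 ship[2->3]=1 ship[1->2]=1 ship[0->1]=2 prod=2 -> [3 13 1 4]
Step 6: demand=5,sold=4 ship[2->3]=1 ship[1->2]=1 ship[0->1]=2 prod=2 -> [3 14 1 1]
Step 7: demand=5,sold=1 ship[2->3]=1 ship[1->2]=1 ship[0->1]=2 prod=2 -> [3 15 1 1]
Step 8: demand=5,sold=1 ship[2->3]=1 ship[1->2]=1 ship[0->1]=2 prod=2 -> [3 16 1 1]
Step 9: demand=5,sold=1 ship[2->3]=1 ship[1->2]=1 ship[0->1]=2 prod=2 -> [3 17 1 1]
Step 10: demand=5,sold=1 ship[2->3]=1 ship[1->2]=1 ship[0->1]=2 prod=2 -> [3 18 1 1]
Step 11: demand=5,sold=1 ship[2->3]=1 ship[1->2]=1 ship[0->1]=2 prod=2 -> [3 19 1 1]
Step 12: demand=5,sold=1 ship[2->3]=1 ship[1->2]=1 ship[0->1]=2 prod=2 -> [3 20 1 1]
First stockout at step 6

6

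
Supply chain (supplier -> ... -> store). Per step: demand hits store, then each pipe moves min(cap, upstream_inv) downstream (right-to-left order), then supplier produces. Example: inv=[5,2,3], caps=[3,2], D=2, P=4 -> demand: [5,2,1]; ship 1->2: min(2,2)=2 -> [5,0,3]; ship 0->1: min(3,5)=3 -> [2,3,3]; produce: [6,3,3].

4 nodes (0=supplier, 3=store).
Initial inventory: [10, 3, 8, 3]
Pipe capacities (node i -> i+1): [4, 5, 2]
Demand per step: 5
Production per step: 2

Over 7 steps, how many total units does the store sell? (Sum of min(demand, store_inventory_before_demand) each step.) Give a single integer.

Answer: 15

Derivation:
Step 1: sold=3 (running total=3) -> [8 4 9 2]
Step 2: sold=2 (running total=5) -> [6 4 11 2]
Step 3: sold=2 (running total=7) -> [4 4 13 2]
Step 4: sold=2 (running total=9) -> [2 4 15 2]
Step 5: sold=2 (running total=11) -> [2 2 17 2]
Step 6: sold=2 (running total=13) -> [2 2 17 2]
Step 7: sold=2 (running total=15) -> [2 2 17 2]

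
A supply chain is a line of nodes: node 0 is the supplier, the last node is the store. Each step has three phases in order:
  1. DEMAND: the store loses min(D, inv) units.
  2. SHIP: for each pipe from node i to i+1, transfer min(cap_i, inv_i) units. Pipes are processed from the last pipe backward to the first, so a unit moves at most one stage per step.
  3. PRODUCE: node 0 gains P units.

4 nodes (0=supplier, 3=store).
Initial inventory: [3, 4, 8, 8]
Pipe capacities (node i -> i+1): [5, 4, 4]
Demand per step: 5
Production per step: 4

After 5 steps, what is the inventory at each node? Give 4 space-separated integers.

Step 1: demand=5,sold=5 ship[2->3]=4 ship[1->2]=4 ship[0->1]=3 prod=4 -> inv=[4 3 8 7]
Step 2: demand=5,sold=5 ship[2->3]=4 ship[1->2]=3 ship[0->1]=4 prod=4 -> inv=[4 4 7 6]
Step 3: demand=5,sold=5 ship[2->3]=4 ship[1->2]=4 ship[0->1]=4 prod=4 -> inv=[4 4 7 5]
Step 4: demand=5,sold=5 ship[2->3]=4 ship[1->2]=4 ship[0->1]=4 prod=4 -> inv=[4 4 7 4]
Step 5: demand=5,sold=4 ship[2->3]=4 ship[1->2]=4 ship[0->1]=4 prod=4 -> inv=[4 4 7 4]

4 4 7 4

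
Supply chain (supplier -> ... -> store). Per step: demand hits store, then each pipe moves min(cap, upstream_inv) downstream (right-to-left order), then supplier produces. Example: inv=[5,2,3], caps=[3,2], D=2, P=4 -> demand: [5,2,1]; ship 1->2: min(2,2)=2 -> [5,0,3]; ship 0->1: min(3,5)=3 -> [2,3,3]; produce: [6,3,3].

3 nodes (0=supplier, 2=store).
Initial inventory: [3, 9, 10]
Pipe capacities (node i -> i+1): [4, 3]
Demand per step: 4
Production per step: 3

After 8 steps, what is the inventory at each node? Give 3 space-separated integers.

Step 1: demand=4,sold=4 ship[1->2]=3 ship[0->1]=3 prod=3 -> inv=[3 9 9]
Step 2: demand=4,sold=4 ship[1->2]=3 ship[0->1]=3 prod=3 -> inv=[3 9 8]
Step 3: demand=4,sold=4 ship[1->2]=3 ship[0->1]=3 prod=3 -> inv=[3 9 7]
Step 4: demand=4,sold=4 ship[1->2]=3 ship[0->1]=3 prod=3 -> inv=[3 9 6]
Step 5: demand=4,sold=4 ship[1->2]=3 ship[0->1]=3 prod=3 -> inv=[3 9 5]
Step 6: demand=4,sold=4 ship[1->2]=3 ship[0->1]=3 prod=3 -> inv=[3 9 4]
Step 7: demand=4,sold=4 ship[1->2]=3 ship[0->1]=3 prod=3 -> inv=[3 9 3]
Step 8: demand=4,sold=3 ship[1->2]=3 ship[0->1]=3 prod=3 -> inv=[3 9 3]

3 9 3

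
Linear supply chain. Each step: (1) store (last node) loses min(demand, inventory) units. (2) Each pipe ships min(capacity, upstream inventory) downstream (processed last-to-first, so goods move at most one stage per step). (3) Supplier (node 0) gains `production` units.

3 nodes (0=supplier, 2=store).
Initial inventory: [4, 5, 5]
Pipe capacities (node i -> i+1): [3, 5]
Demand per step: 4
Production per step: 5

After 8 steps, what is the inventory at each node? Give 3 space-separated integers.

Step 1: demand=4,sold=4 ship[1->2]=5 ship[0->1]=3 prod=5 -> inv=[6 3 6]
Step 2: demand=4,sold=4 ship[1->2]=3 ship[0->1]=3 prod=5 -> inv=[8 3 5]
Step 3: demand=4,sold=4 ship[1->2]=3 ship[0->1]=3 prod=5 -> inv=[10 3 4]
Step 4: demand=4,sold=4 ship[1->2]=3 ship[0->1]=3 prod=5 -> inv=[12 3 3]
Step 5: demand=4,sold=3 ship[1->2]=3 ship[0->1]=3 prod=5 -> inv=[14 3 3]
Step 6: demand=4,sold=3 ship[1->2]=3 ship[0->1]=3 prod=5 -> inv=[16 3 3]
Step 7: demand=4,sold=3 ship[1->2]=3 ship[0->1]=3 prod=5 -> inv=[18 3 3]
Step 8: demand=4,sold=3 ship[1->2]=3 ship[0->1]=3 prod=5 -> inv=[20 3 3]

20 3 3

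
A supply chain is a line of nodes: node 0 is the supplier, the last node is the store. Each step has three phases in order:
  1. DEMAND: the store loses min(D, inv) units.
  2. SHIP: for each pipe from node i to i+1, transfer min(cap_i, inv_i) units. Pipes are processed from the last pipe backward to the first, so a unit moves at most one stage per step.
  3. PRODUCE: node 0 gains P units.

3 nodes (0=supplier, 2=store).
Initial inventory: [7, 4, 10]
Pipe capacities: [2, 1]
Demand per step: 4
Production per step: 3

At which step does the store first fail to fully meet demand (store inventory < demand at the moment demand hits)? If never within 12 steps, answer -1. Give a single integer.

Step 1: demand=4,sold=4 ship[1->2]=1 ship[0->1]=2 prod=3 -> [8 5 7]
Step 2: demand=4,sold=4 ship[1->2]=1 ship[0->1]=2 prod=3 -> [9 6 4]
Step 3: demand=4,sold=4 ship[1->2]=1 ship[0->1]=2 prod=3 -> [10 7 1]
Step 4: demand=4,sold=1 ship[1->2]=1 ship[0->1]=2 prod=3 -> [11 8 1]
Step 5: demand=4,sold=1 ship[1->2]=1 ship[0->1]=2 prod=3 -> [12 9 1]
Step 6: demand=4,sold=1 ship[1->2]=1 ship[0->1]=2 prod=3 -> [13 10 1]
Step 7: demand=4,sold=1 ship[1->2]=1 ship[0->1]=2 prod=3 -> [14 11 1]
Step 8: demand=4,sold=1 ship[1->2]=1 ship[0->1]=2 prod=3 -> [15 12 1]
Step 9: demand=4,sold=1 ship[1->2]=1 ship[0->1]=2 prod=3 -> [16 13 1]
Step 10: demand=4,sold=1 ship[1->2]=1 ship[0->1]=2 prod=3 -> [17 14 1]
Step 11: demand=4,sold=1 ship[1->2]=1 ship[0->1]=2 prod=3 -> [18 15 1]
Step 12: demand=4,sold=1 ship[1->2]=1 ship[0->1]=2 prod=3 -> [19 16 1]
First stockout at step 4

4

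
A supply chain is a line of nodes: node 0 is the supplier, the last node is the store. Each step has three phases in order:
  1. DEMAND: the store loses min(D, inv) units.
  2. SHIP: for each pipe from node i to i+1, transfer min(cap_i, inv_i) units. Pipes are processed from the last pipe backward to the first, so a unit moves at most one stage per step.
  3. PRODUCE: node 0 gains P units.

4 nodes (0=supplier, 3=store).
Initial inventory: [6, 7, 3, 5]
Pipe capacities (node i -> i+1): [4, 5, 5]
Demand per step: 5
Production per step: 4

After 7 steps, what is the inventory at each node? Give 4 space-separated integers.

Step 1: demand=5,sold=5 ship[2->3]=3 ship[1->2]=5 ship[0->1]=4 prod=4 -> inv=[6 6 5 3]
Step 2: demand=5,sold=3 ship[2->3]=5 ship[1->2]=5 ship[0->1]=4 prod=4 -> inv=[6 5 5 5]
Step 3: demand=5,sold=5 ship[2->3]=5 ship[1->2]=5 ship[0->1]=4 prod=4 -> inv=[6 4 5 5]
Step 4: demand=5,sold=5 ship[2->3]=5 ship[1->2]=4 ship[0->1]=4 prod=4 -> inv=[6 4 4 5]
Step 5: demand=5,sold=5 ship[2->3]=4 ship[1->2]=4 ship[0->1]=4 prod=4 -> inv=[6 4 4 4]
Step 6: demand=5,sold=4 ship[2->3]=4 ship[1->2]=4 ship[0->1]=4 prod=4 -> inv=[6 4 4 4]
Step 7: demand=5,sold=4 ship[2->3]=4 ship[1->2]=4 ship[0->1]=4 prod=4 -> inv=[6 4 4 4]

6 4 4 4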